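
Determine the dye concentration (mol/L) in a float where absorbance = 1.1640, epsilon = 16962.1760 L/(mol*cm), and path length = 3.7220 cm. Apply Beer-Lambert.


Formula: c = A / (epsilon * l)
Substituting: c = 1.1640 / (16962.1760 * 3.7220)
Result: 1.8437e-05 mol/L


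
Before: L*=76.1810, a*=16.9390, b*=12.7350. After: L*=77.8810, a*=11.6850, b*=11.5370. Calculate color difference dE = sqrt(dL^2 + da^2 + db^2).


dL = 1.7000, da = -5.2540, db = -1.1980
dE = sqrt(1.7000^2 + (-5.2540)^2 + (-1.1980)^2) = 5.6506


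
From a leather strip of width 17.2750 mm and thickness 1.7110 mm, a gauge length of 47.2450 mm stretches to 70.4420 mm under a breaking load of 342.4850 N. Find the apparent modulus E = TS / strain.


TS = F / (w * t) = 342.4850 / (17.2750 * 1.7110) = 11.5871 N/mm^2
strain = (Lf - L0) / L0 = (70.4420 - 47.2450) / 47.2450 = 0.4910
E = TS / strain = 11.5871 / 0.4910 = 23.5992 N/mm^2


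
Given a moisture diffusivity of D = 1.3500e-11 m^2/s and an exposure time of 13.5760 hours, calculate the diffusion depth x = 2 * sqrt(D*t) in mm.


t = 13.5760 hr * 3600 = 48873.6000 s
D * t = 1.3500e-11 * 48873.6000 = 6.5979e-07
x = 2 * sqrt(D*t) = 2 * sqrt(6.5979e-07) = 0.00162455 m = 1.6246 mm


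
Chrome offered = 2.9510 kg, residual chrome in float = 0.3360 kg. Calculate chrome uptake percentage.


Formula: Uptake = (offered - residual) / offered * 100
Substituting: Uptake = (2.9510 - 0.3360) / 2.9510 * 100
Result: 88.6140 %


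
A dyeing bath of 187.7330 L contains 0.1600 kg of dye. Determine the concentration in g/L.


Formula: Conc = dye_mass(kg) / volume(L) * 1000
Substituting: Conc = 0.1600 / 187.7330 * 1000
Result: 0.8523 g/L


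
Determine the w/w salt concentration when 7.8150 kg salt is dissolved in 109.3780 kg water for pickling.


Formula: Conc = salt / (water + salt) * 100
Substituting: Conc = 7.8150 / (109.3780 + 7.8150) * 100
Result: 6.6685 %


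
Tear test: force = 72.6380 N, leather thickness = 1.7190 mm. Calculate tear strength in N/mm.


Formula: Tear strength = force / thickness
Substituting: Tear strength = 72.6380 / 1.7190
Result: 42.2560 N/mm


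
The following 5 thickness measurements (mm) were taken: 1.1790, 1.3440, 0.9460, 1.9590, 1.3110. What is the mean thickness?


Formula: Average = sum / n
Substituting: Average = 6.7390 / 5
Result: 1.3478 mm


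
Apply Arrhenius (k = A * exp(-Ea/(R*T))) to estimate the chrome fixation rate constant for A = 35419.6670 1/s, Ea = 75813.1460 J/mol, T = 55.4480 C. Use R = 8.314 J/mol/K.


T_K = T_C + 273.15 = 55.4480 + 273.15 = 328.5980 K
exponent = -Ea / (R * T_K) = -75813.1460 / (8.314 * 328.5980) = -27.7504
k = A * exp(exponent) = 35419.6670 * exp(-27.7504) = 3.1433e-08 1/s


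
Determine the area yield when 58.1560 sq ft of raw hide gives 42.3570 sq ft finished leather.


Formula: Yield = finished / raw * 100
Substituting: Yield = 42.3570 / 58.1560 * 100
Result: 72.8334 %


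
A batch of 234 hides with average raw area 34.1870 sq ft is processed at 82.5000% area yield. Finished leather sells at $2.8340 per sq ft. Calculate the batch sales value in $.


Raw_total = N * avg_area = 234 * 34.1870 = 7999.7580 sq ft
Finished = Raw_total * yield / 100 = 7999.7580 * 82.5000 / 100 = 6599.8004 sq ft
Value = Finished * price = 6599.8004 * 2.8340 = 18703.8342 $


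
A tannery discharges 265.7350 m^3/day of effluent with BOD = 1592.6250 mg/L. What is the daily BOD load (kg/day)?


Formula: BOD_load = volume * conc / 1000
Substituting: BOD_load = 265.7350 * 1592.6250 / 1000
Result: 423.2162 kg/day


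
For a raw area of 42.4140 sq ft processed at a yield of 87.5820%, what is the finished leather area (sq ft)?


Formula: finished = raw * yield / 100
Substituting: finished = 42.4140 * 87.5820 / 100
Result: 37.1470 sq ft


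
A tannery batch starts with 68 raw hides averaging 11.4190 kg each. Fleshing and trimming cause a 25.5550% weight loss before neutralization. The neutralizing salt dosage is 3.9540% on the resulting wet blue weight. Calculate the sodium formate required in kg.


Total_raw = N * avg_wt = 68 * 11.4190 = 776.4920 kg
Substrate = Total_raw * (1 - loss/100) = 776.4920 * (1 - 25.5550/100) = 578.0595 kg
Neutralizer = Substrate * pct / 100 = 578.0595 * 3.9540 / 100 = 22.8565 kg


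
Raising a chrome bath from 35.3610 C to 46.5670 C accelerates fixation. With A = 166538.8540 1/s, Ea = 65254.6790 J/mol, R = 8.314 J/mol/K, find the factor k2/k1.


T1 = 35.3610 + 273.15 = 308.5110 K; T2 = 46.5670 + 273.15 = 319.7170 K
k1 = A * exp(-Ea/(R*T1)) = 166538.8540 * exp(-65254.6790/(8.314*308.5110)) = 1.4884e-06 1/s
k2 = A * exp(-Ea/(R*T2)) = 166538.8540 * exp(-65254.6790/(8.314*319.7170)) = 3.6305e-06 1/s
k2/k1 = 3.6305e-06 / 1.4884e-06 = 2.4393


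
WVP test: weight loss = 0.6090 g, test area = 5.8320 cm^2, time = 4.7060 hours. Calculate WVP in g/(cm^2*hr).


Formula: WVP = loss / (area * time)
Substituting: WVP = 0.6090 / (5.8320 * 4.7060)
Result: 0.0221895 g/(cm^2*hr)


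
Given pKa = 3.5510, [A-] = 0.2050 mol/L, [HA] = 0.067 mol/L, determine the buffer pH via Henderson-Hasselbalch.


ratio = [A-] / [HA] = 0.2050 / 0.067 = 3.0597
log10(ratio) = 0.4857
pH = pKa + log10(ratio) = 3.5510 + 0.4857 = 4.0367


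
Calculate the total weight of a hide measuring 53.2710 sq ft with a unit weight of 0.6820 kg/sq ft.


Formula: Weight = area * weight_per_sqft
Substituting: Weight = 53.2710 * 0.6820
Result: 36.3308 kg


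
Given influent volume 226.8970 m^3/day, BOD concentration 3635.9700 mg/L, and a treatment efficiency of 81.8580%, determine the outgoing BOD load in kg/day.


Load_in = volume * conc / 1000 = 226.8970 * 3635.9700 / 1000 = 824.9907 kg/day
Removed = Load_in * eff / 100 = 824.9907 * 81.8580 / 100 = 675.3209 kg/day
Load_out = Load_in - Removed = 824.9907 - 675.3209 = 149.6698 kg/day


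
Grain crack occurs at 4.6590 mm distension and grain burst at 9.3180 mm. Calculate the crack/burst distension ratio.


Formula: Ratio = crack / burst
Substituting: Ratio = 4.6590 / 9.3180
Result: 0.5000


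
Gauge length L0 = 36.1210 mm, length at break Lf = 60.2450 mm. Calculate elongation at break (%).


Formula: Elongation = (Lf - L0) / L0 * 100
Substituting: Elongation = (60.2450 - 36.1210) / 36.1210 * 100
Result: 66.7866 %


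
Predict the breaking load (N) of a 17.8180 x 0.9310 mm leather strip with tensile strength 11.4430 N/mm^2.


Formula: F = TS * w * t
Substituting: F = 11.4430 * 17.8180 * 0.9310
Result: 189.8229 N


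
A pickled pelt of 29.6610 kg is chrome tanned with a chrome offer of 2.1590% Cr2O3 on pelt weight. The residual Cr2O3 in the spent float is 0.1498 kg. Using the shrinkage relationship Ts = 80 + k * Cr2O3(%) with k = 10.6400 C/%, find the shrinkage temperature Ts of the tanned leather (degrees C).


Offered = pelt * offer_pct / 100 = 29.6610 * 2.1590 / 100 = 0.6404 kg
Uptake = offered - residual = 0.6404 - 0.1498 = 0.4906 kg
Cr2O3% on pelt = uptake / pelt * 100 = 0.4906 / 29.6610 * 100 = 1.6540 %
Ts = 80 + k * Cr2O3% = 80 + 10.6400 * 1.6540 = 97.5981 C


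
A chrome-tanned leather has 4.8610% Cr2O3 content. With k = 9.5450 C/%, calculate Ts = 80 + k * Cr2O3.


Formula: Ts = 80 + k * Cr2O3
Substituting: Ts = 80 + 9.5450 * 4.8610
Result: 126.3982 C


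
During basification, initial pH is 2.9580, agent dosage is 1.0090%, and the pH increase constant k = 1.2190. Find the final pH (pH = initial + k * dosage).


Formula: pH_final = pH_initial + k * base_pct
Substituting: pH_final = 2.9580 + 1.2190 * 1.0090
Result: 4.1880


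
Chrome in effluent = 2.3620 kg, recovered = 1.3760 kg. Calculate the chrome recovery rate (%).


Formula: Recovery = recovered / input * 100
Substituting: Recovery = 1.3760 / 2.3620 * 100
Result: 58.2557 %


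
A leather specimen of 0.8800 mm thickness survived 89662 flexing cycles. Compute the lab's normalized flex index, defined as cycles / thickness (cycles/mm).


Formula: Index = cycles / thickness
Substituting: Index = 89662 / 0.8800
Result: 101888.6364 cycles/mm


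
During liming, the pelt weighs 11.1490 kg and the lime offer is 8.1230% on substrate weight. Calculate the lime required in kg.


Formula: Lime = substrate * pct / 100
Substituting: Lime = 11.1490 * 8.1230 / 100
Result: 0.9056 kg


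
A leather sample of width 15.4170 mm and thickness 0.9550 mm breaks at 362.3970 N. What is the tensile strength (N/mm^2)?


Formula: TS = force / (width * thickness)
Substituting: TS = 362.3970 / (15.4170 * 0.9550)
Result: 24.6140 N/mm^2


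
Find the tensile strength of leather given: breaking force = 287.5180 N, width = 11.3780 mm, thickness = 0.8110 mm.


Formula: TS = force / (width * thickness)
Substituting: TS = 287.5180 / (11.3780 * 0.8110)
Result: 31.1586 N/mm^2


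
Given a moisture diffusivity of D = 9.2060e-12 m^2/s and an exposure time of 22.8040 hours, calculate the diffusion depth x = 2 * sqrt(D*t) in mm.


t = 22.8040 hr * 3600 = 82094.4000 s
D * t = 9.2060e-12 * 82094.4000 = 7.5576e-07
x = 2 * sqrt(D*t) = 2 * sqrt(7.5576e-07) = 0.00173869 m = 1.7387 mm


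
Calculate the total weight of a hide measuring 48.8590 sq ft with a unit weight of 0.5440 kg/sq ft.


Formula: Weight = area * weight_per_sqft
Substituting: Weight = 48.8590 * 0.5440
Result: 26.5793 kg


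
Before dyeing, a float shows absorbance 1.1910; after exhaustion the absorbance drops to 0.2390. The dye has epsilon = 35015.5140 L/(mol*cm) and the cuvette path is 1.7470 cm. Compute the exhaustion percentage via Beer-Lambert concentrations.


c_initial = A_i / (epsilon * l) = 1.1910 / (35015.5140 * 1.7470) = 1.9470e-05 mol/L
c_final = A_f / (epsilon * l) = 0.2390 / (35015.5140 * 1.7470) = 3.9070e-06 mol/L
Exhaustion = (c_initial - c_final) / c_initial * 100 = (1.9470e-05 - 3.9070e-06) / 1.9470e-05 * 100 = 79.9328 %


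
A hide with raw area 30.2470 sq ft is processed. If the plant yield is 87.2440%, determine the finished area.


Formula: finished = raw * yield / 100
Substituting: finished = 30.2470 * 87.2440 / 100
Result: 26.3887 sq ft


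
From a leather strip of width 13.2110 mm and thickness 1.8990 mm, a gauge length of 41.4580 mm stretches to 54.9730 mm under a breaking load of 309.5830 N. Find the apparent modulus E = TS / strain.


TS = F / (w * t) = 309.5830 / (13.2110 * 1.8990) = 12.3400 N/mm^2
strain = (Lf - L0) / L0 = (54.9730 - 41.4580) / 41.4580 = 0.3260
E = TS / strain = 12.3400 / 0.3260 = 37.8537 N/mm^2


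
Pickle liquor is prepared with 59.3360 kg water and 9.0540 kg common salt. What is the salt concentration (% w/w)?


Formula: Conc = salt / (water + salt) * 100
Substituting: Conc = 9.0540 / (59.3360 + 9.0540) * 100
Result: 13.2388 %


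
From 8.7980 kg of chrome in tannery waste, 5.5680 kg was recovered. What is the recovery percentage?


Formula: Recovery = recovered / input * 100
Substituting: Recovery = 5.5680 / 8.7980 * 100
Result: 63.2871 %


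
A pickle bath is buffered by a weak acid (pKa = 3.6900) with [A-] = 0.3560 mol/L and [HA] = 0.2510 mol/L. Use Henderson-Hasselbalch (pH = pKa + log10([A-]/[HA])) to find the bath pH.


ratio = [A-] / [HA] = 0.3560 / 0.2510 = 1.4183
log10(ratio) = 0.1518
pH = pKa + log10(ratio) = 3.6900 + 0.1518 = 3.8418


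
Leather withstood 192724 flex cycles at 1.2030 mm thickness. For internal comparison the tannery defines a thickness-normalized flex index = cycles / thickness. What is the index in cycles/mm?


Formula: Index = cycles / thickness
Substituting: Index = 192724 / 1.2030
Result: 160202.8263 cycles/mm


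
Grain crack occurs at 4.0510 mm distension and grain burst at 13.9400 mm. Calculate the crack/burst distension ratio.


Formula: Ratio = crack / burst
Substituting: Ratio = 4.0510 / 13.9400
Result: 0.2906


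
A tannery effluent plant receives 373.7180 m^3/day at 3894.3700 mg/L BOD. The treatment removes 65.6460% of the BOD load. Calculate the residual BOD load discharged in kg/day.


Load_in = volume * conc / 1000 = 373.7180 * 3894.3700 / 1000 = 1455.3962 kg/day
Removed = Load_in * eff / 100 = 1455.3962 * 65.6460 / 100 = 955.4094 kg/day
Load_out = Load_in - Removed = 1455.3962 - 955.4094 = 499.9868 kg/day


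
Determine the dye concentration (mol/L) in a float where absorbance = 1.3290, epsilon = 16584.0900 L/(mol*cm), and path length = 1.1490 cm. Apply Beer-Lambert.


Formula: c = A / (epsilon * l)
Substituting: c = 1.3290 / (16584.0900 * 1.1490)
Result: 6.9745e-05 mol/L


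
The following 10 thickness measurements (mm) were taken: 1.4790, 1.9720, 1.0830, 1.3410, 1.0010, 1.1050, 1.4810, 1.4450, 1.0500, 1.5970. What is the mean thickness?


Formula: Average = sum / n
Substituting: Average = 13.5540 / 10
Result: 1.3554 mm


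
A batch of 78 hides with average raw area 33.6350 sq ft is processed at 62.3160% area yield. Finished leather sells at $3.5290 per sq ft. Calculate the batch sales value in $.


Raw_total = N * avg_area = 78 * 33.6350 = 2623.5300 sq ft
Finished = Raw_total * yield / 100 = 2623.5300 * 62.3160 / 100 = 1634.8790 sq ft
Value = Finished * price = 1634.8790 * 3.5290 = 5769.4878 $


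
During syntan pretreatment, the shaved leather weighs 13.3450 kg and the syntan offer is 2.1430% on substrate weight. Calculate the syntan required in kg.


Formula: Syntan = substrate * pct / 100
Substituting: Syntan = 13.3450 * 2.1430 / 100
Result: 0.2860 kg


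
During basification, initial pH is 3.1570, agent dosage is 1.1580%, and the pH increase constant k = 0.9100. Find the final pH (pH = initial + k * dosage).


Formula: pH_final = pH_initial + k * base_pct
Substituting: pH_final = 3.1570 + 0.9100 * 1.1580
Result: 4.2108


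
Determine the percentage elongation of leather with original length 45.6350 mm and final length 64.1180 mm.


Formula: Elongation = (Lf - L0) / L0 * 100
Substituting: Elongation = (64.1180 - 45.6350) / 45.6350 * 100
Result: 40.5018 %


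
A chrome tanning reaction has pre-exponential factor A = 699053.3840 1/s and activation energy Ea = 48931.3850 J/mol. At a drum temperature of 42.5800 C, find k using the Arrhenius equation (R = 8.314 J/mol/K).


T_K = T_C + 273.15 = 42.5800 + 273.15 = 315.7300 K
exponent = -Ea / (R * T_K) = -48931.3850 / (8.314 * 315.7300) = -18.6407
k = A * exp(exponent) = 699053.3840 * exp(-18.6407) = 0.00561007 1/s


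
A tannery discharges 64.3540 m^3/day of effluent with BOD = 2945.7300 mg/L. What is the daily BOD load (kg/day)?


Formula: BOD_load = volume * conc / 1000
Substituting: BOD_load = 64.3540 * 2945.7300 / 1000
Result: 189.5695 kg/day


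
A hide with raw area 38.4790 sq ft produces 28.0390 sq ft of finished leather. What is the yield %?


Formula: Yield = finished / raw * 100
Substituting: Yield = 28.0390 / 38.4790 * 100
Result: 72.8683 %


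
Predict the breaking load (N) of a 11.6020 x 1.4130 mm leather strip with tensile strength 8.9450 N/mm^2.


Formula: F = TS * w * t
Substituting: F = 8.9450 * 11.6020 * 1.4130
Result: 146.6410 N


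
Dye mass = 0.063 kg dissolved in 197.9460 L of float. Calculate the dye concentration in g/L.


Formula: Conc = dye_mass(kg) / volume(L) * 1000
Substituting: Conc = 0.063 / 197.9460 * 1000
Result: 0.3183 g/L


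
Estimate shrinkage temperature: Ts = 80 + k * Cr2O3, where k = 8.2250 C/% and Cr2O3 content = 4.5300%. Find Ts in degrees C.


Formula: Ts = 80 + k * Cr2O3
Substituting: Ts = 80 + 8.2250 * 4.5300
Result: 117.2593 C


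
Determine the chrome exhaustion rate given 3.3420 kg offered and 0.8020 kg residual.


Formula: Uptake = (offered - residual) / offered * 100
Substituting: Uptake = (3.3420 - 0.8020) / 3.3420 * 100
Result: 76.0024 %


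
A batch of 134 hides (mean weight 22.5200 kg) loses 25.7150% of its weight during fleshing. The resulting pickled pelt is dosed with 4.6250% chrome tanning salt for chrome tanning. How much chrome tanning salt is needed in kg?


Total_raw = N * avg_wt = 134 * 22.5200 = 3017.6800 kg
Substrate = Total_raw * (1 - loss/100) = 3017.6800 * (1 - 25.7150/100) = 2241.6836 kg
Chrome = Substrate * pct / 100 = 2241.6836 * 4.6250 / 100 = 103.6779 kg


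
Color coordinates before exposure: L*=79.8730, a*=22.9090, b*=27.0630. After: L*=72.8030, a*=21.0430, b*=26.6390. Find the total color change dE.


dL = -7.0700, da = -1.8660, db = -0.4240
dE = sqrt((-7.0700)^2 + (-1.8660)^2 + (-0.4240)^2) = 7.3244


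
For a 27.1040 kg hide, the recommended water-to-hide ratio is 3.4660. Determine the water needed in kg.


Formula: Water = hide_weight * ratio
Substituting: Water = 27.1040 * 3.4660
Result: 93.9425 kg


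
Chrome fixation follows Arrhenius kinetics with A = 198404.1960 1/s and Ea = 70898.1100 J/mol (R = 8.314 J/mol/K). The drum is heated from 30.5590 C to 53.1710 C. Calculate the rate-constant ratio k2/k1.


T1 = 30.5590 + 273.15 = 303.7090 K; T2 = 53.1710 + 273.15 = 326.3210 K
k1 = A * exp(-Ea/(R*T1)) = 198404.1960 * exp(-70898.1100/(8.314*303.7090)) = 1.2688e-07 1/s
k2 = A * exp(-Ea/(R*T2)) = 198404.1960 * exp(-70898.1100/(8.314*326.3210)) = 8.8794e-07 1/s
k2/k1 = 8.8794e-07 / 1.2688e-07 = 6.9981


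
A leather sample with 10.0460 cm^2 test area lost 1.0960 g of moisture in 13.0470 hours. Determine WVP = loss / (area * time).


Formula: WVP = loss / (area * time)
Substituting: WVP = 1.0960 / (10.0460 * 13.0470)
Result: 0.00836193 g/(cm^2*hr)


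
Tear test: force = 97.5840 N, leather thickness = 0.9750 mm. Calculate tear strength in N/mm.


Formula: Tear strength = force / thickness
Substituting: Tear strength = 97.5840 / 0.9750
Result: 100.0862 N/mm


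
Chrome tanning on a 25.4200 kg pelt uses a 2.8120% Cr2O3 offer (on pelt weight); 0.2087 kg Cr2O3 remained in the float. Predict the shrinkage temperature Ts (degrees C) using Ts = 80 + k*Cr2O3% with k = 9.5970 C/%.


Offered = pelt * offer_pct / 100 = 25.4200 * 2.8120 / 100 = 0.7148 kg
Uptake = offered - residual = 0.7148 - 0.2087 = 0.5061 kg
Cr2O3% on pelt = uptake / pelt * 100 = 0.5061 / 25.4200 * 100 = 1.9910 %
Ts = 80 + k * Cr2O3% = 80 + 9.5970 * 1.9910 = 99.1076 C


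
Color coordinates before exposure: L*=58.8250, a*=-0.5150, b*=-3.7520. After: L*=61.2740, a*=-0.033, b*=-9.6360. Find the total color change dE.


dL = 2.4490, da = 0.4820, db = -5.8840
dE = sqrt(2.4490^2 + 0.4820^2 + (-5.8840)^2) = 6.3915


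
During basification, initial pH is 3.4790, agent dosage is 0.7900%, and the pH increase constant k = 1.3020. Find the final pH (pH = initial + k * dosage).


Formula: pH_final = pH_initial + k * base_pct
Substituting: pH_final = 3.4790 + 1.3020 * 0.7900
Result: 4.5076


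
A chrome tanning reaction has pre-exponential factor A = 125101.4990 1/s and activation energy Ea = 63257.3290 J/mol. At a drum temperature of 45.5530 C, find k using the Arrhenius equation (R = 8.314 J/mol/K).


T_K = T_C + 273.15 = 45.5530 + 273.15 = 318.7030 K
exponent = -Ea / (R * T_K) = -63257.3290 / (8.314 * 318.7030) = -23.8734
k = A * exp(exponent) = 125101.4990 * exp(-23.8734) = 5.3600e-06 1/s


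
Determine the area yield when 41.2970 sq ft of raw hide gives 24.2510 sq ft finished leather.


Formula: Yield = finished / raw * 100
Substituting: Yield = 24.2510 / 41.2970 * 100
Result: 58.7234 %


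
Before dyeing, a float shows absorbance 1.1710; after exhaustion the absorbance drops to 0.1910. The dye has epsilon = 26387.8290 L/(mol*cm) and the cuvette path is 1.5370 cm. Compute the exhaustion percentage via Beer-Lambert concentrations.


c_initial = A_i / (epsilon * l) = 1.1710 / (26387.8290 * 1.5370) = 2.8872e-05 mol/L
c_final = A_f / (epsilon * l) = 0.1910 / (26387.8290 * 1.5370) = 4.7093e-06 mol/L
Exhaustion = (c_initial - c_final) / c_initial * 100 = (2.8872e-05 - 4.7093e-06) / 2.8872e-05 * 100 = 83.6892 %


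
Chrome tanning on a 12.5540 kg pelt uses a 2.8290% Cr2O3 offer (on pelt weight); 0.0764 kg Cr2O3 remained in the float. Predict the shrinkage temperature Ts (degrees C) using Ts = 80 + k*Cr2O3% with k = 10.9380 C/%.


Offered = pelt * offer_pct / 100 = 12.5540 * 2.8290 / 100 = 0.3552 kg
Uptake = offered - residual = 0.3552 - 0.0764 = 0.2788 kg
Cr2O3% on pelt = uptake / pelt * 100 = 0.2788 / 12.5540 * 100 = 2.2204 %
Ts = 80 + k * Cr2O3% = 80 + 10.9380 * 2.2204 = 104.2871 C


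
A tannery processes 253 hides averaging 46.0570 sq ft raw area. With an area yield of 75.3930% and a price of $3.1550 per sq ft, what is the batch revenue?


Raw_total = N * avg_area = 253 * 46.0570 = 11652.4210 sq ft
Finished = Raw_total * yield / 100 = 11652.4210 * 75.3930 / 100 = 8785.1098 sq ft
Value = Finished * price = 8785.1098 * 3.1550 = 27717.0213 $


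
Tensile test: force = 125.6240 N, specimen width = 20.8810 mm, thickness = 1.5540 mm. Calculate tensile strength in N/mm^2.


Formula: TS = force / (width * thickness)
Substituting: TS = 125.6240 / (20.8810 * 1.5540)
Result: 3.8714 N/mm^2


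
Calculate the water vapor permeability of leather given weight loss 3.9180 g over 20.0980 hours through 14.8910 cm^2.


Formula: WVP = loss / (area * time)
Substituting: WVP = 3.9180 / (14.8910 * 20.0980)
Result: 0.0130914 g/(cm^2*hr)


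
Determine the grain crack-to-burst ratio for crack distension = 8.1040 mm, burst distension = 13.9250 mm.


Formula: Ratio = crack / burst
Substituting: Ratio = 8.1040 / 13.9250
Result: 0.5820


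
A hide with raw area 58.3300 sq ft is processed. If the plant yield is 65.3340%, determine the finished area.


Formula: finished = raw * yield / 100
Substituting: finished = 58.3300 * 65.3340 / 100
Result: 38.1093 sq ft


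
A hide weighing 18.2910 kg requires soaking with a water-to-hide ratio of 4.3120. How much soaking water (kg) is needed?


Formula: Water = hide_weight * ratio
Substituting: Water = 18.2910 * 4.3120
Result: 78.8708 kg


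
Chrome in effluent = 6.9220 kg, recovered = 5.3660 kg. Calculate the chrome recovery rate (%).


Formula: Recovery = recovered / input * 100
Substituting: Recovery = 5.3660 / 6.9220 * 100
Result: 77.5209 %


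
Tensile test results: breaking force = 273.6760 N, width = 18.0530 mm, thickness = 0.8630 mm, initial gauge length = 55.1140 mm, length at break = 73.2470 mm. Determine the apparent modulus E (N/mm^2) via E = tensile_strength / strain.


TS = F / (w * t) = 273.6760 / (18.0530 * 0.8630) = 17.5661 N/mm^2
strain = (Lf - L0) / L0 = (73.2470 - 55.1140) / 55.1140 = 0.3290
E = TS / strain = 17.5661 / 0.3290 = 53.3911 N/mm^2


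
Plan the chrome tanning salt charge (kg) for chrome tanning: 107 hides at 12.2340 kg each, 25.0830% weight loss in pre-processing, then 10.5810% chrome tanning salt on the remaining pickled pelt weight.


Total_raw = N * avg_wt = 107 * 12.2340 = 1309.0380 kg
Substrate = Total_raw * (1 - loss/100) = 1309.0380 * (1 - 25.0830/100) = 980.6920 kg
Chrome = Substrate * pct / 100 = 980.6920 * 10.5810 / 100 = 103.7670 kg


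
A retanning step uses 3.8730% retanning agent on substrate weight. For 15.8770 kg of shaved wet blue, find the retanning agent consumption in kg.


Formula: Retan = substrate * pct / 100
Substituting: Retan = 15.8770 * 3.8730 / 100
Result: 0.6149 kg


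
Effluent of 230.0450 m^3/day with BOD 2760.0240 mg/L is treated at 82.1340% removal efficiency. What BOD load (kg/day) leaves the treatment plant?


Load_in = volume * conc / 1000 = 230.0450 * 2760.0240 / 1000 = 634.9297 kg/day
Removed = Load_in * eff / 100 = 634.9297 * 82.1340 / 100 = 521.4932 kg/day
Load_out = Load_in - Removed = 634.9297 - 521.4932 = 113.4365 kg/day


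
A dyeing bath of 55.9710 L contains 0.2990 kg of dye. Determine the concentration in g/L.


Formula: Conc = dye_mass(kg) / volume(L) * 1000
Substituting: Conc = 0.2990 / 55.9710 * 1000
Result: 5.3421 g/L


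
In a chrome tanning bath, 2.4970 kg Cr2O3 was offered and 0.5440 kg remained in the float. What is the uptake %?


Formula: Uptake = (offered - residual) / offered * 100
Substituting: Uptake = (2.4970 - 0.5440) / 2.4970 * 100
Result: 78.2139 %


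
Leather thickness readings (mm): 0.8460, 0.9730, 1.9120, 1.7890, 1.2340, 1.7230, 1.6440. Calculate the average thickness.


Formula: Average = sum / n
Substituting: Average = 10.1210 / 7
Result: 1.4459 mm


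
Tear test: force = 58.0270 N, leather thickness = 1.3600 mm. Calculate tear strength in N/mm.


Formula: Tear strength = force / thickness
Substituting: Tear strength = 58.0270 / 1.3600
Result: 42.6669 N/mm


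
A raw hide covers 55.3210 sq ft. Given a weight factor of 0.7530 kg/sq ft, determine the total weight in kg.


Formula: Weight = area * weight_per_sqft
Substituting: Weight = 55.3210 * 0.7530
Result: 41.6567 kg


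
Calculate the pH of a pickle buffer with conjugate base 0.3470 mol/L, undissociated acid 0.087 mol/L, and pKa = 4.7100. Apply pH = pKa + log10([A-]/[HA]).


ratio = [A-] / [HA] = 0.3470 / 0.087 = 3.9885
log10(ratio) = 0.6008
pH = pKa + log10(ratio) = 4.7100 + 0.6008 = 5.3108


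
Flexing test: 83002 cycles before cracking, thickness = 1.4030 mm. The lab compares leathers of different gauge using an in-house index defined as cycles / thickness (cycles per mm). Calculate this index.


Formula: Index = cycles / thickness
Substituting: Index = 83002 / 1.4030
Result: 59160.3706 cycles/mm


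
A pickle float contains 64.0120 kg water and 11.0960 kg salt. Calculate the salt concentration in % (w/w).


Formula: Conc = salt / (water + salt) * 100
Substituting: Conc = 11.0960 / (64.0120 + 11.0960) * 100
Result: 14.7734 %


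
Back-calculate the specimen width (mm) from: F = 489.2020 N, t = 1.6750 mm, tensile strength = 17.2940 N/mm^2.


Formula: w = F / (TS * t)
Substituting: w = 489.2020 / (17.2940 * 1.6750)
Result: 16.8880 mm


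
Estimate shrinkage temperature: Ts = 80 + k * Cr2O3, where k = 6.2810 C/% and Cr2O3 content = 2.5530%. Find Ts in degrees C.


Formula: Ts = 80 + k * Cr2O3
Substituting: Ts = 80 + 6.2810 * 2.5530
Result: 96.0354 C


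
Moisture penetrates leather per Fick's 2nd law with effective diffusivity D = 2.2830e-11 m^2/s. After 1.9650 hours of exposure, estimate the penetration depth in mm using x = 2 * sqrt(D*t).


t = 1.9650 hr * 3600 = 7074.0000 s
D * t = 2.2830e-11 * 7074.0000 = 1.6150e-07
x = 2 * sqrt(D*t) = 2 * sqrt(1.6150e-07) = 8.0374e-04 m = 0.8037 mm


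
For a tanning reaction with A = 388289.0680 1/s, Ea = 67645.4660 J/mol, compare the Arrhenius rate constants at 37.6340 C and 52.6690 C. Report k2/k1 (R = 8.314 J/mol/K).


T1 = 37.6340 + 273.15 = 310.7840 K; T2 = 52.6690 + 273.15 = 325.8190 K
k1 = A * exp(-Ea/(R*T1)) = 388289.0680 * exp(-67645.4660/(8.314*310.7840)) = 1.6570e-06 1/s
k2 = A * exp(-Ea/(R*T2)) = 388289.0680 * exp(-67645.4660/(8.314*325.8190)) = 5.5460e-06 1/s
k2/k1 = 5.5460e-06 / 1.6570e-06 = 3.3471


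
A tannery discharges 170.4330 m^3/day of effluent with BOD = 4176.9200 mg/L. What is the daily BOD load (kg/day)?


Formula: BOD_load = volume * conc / 1000
Substituting: BOD_load = 170.4330 * 4176.9200 / 1000
Result: 711.8850 kg/day


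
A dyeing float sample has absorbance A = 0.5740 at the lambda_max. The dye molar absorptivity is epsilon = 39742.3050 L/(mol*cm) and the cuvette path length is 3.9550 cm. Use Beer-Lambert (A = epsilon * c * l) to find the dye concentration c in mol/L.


Formula: c = A / (epsilon * l)
Substituting: c = 0.5740 / (39742.3050 * 3.9550)
Result: 3.6518e-06 mol/L


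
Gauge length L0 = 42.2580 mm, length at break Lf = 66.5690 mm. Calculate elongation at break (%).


Formula: Elongation = (Lf - L0) / L0 * 100
Substituting: Elongation = (66.5690 - 42.2580) / 42.2580 * 100
Result: 57.5299 %


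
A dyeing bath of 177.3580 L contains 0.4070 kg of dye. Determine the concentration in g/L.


Formula: Conc = dye_mass(kg) / volume(L) * 1000
Substituting: Conc = 0.4070 / 177.3580 * 1000
Result: 2.2948 g/L


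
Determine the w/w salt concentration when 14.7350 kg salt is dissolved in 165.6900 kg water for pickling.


Formula: Conc = salt / (water + salt) * 100
Substituting: Conc = 14.7350 / (165.6900 + 14.7350) * 100
Result: 8.1668 %


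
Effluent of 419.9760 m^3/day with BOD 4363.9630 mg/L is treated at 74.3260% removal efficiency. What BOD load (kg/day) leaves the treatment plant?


Load_in = volume * conc / 1000 = 419.9760 * 4363.9630 / 1000 = 1832.7597 kg/day
Removed = Load_in * eff / 100 = 1832.7597 * 74.3260 / 100 = 1362.2170 kg/day
Load_out = Load_in - Removed = 1832.7597 - 1362.2170 = 470.5427 kg/day


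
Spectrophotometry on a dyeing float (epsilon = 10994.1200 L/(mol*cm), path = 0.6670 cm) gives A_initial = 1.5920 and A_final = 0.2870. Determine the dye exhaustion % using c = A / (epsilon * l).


c_initial = A_i / (epsilon * l) = 1.5920 / (10994.1200 * 0.6670) = 2.1710e-04 mol/L
c_final = A_f / (epsilon * l) = 0.2870 / (10994.1200 * 0.6670) = 3.9138e-05 mol/L
Exhaustion = (c_initial - c_final) / c_initial * 100 = (2.1710e-04 - 3.9138e-05) / 2.1710e-04 * 100 = 81.9724 %


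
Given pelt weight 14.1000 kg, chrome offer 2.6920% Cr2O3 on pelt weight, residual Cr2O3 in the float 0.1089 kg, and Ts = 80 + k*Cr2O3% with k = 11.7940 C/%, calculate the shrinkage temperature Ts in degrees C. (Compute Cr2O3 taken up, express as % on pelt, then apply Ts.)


Offered = pelt * offer_pct / 100 = 14.1000 * 2.6920 / 100 = 0.3796 kg
Uptake = offered - residual = 0.3796 - 0.1089 = 0.2707 kg
Cr2O3% on pelt = uptake / pelt * 100 = 0.2707 / 14.1000 * 100 = 1.9197 %
Ts = 80 + k * Cr2O3% = 80 + 11.7940 * 1.9197 = 102.6405 C


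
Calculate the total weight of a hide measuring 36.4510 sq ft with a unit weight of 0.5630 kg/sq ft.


Formula: Weight = area * weight_per_sqft
Substituting: Weight = 36.4510 * 0.5630
Result: 20.5219 kg


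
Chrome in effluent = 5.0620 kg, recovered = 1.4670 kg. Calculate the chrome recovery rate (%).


Formula: Recovery = recovered / input * 100
Substituting: Recovery = 1.4670 / 5.0620 * 100
Result: 28.9806 %


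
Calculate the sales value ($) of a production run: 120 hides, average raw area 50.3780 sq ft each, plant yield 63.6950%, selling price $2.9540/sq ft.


Raw_total = N * avg_area = 120 * 50.3780 = 6045.3600 sq ft
Finished = Raw_total * yield / 100 = 6045.3600 * 63.6950 / 100 = 3850.5921 sq ft
Value = Finished * price = 3850.5921 * 2.9540 = 11374.6489 $


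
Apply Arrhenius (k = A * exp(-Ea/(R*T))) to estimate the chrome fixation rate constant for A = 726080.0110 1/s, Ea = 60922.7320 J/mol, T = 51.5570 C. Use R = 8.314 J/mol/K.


T_K = T_C + 273.15 = 51.5570 + 273.15 = 324.7070 K
exponent = -Ea / (R * T_K) = -60922.7320 / (8.314 * 324.7070) = -22.5672
k = A * exp(exponent) = 726080.0110 * exp(-22.5672) = 1.1486e-04 1/s


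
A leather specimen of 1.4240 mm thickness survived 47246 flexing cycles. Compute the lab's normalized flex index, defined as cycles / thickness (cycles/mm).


Formula: Index = cycles / thickness
Substituting: Index = 47246 / 1.4240
Result: 33178.3708 cycles/mm


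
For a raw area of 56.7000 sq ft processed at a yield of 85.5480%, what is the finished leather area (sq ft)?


Formula: finished = raw * yield / 100
Substituting: finished = 56.7000 * 85.5480 / 100
Result: 48.5057 sq ft


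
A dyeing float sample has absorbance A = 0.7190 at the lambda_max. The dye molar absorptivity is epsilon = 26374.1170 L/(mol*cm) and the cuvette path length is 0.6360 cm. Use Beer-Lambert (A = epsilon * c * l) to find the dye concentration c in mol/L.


Formula: c = A / (epsilon * l)
Substituting: c = 0.7190 / (26374.1170 * 0.6360)
Result: 4.2864e-05 mol/L


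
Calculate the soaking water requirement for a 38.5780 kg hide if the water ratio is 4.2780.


Formula: Water = hide_weight * ratio
Substituting: Water = 38.5780 * 4.2780
Result: 165.0367 kg


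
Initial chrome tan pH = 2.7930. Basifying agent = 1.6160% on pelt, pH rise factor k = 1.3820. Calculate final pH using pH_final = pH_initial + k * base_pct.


Formula: pH_final = pH_initial + k * base_pct
Substituting: pH_final = 2.7930 + 1.3820 * 1.6160
Result: 5.0263


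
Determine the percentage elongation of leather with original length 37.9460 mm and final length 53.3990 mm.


Formula: Elongation = (Lf - L0) / L0 * 100
Substituting: Elongation = (53.3990 - 37.9460) / 37.9460 * 100
Result: 40.7237 %


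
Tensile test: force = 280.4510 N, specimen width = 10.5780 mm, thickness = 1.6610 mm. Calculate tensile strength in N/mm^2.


Formula: TS = force / (width * thickness)
Substituting: TS = 280.4510 / (10.5780 * 1.6610)
Result: 15.9619 N/mm^2


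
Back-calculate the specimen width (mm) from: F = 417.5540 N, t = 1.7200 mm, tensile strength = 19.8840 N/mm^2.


Formula: w = F / (TS * t)
Substituting: w = 417.5540 / (19.8840 * 1.7200)
Result: 12.2090 mm


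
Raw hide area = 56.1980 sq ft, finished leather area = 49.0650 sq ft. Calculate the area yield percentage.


Formula: Yield = finished / raw * 100
Substituting: Yield = 49.0650 / 56.1980 * 100
Result: 87.3074 %


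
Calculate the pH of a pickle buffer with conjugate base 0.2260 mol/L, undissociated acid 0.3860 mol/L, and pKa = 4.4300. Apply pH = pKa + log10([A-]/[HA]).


ratio = [A-] / [HA] = 0.2260 / 0.3860 = 0.5855
log10(ratio) = -0.2325
pH = pKa + log10(ratio) = 4.4300 - 0.2325 = 4.1975


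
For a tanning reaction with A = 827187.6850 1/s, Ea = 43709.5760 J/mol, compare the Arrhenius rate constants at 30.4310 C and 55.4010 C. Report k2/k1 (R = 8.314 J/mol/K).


T1 = 30.4310 + 273.15 = 303.5810 K; T2 = 55.4010 + 273.15 = 328.5510 K
k1 = A * exp(-Ea/(R*T1)) = 827187.6850 * exp(-43709.5760/(8.314*303.5810)) = 0.0249225 1/s
k2 = A * exp(-Ea/(R*T2)) = 827187.6850 * exp(-43709.5760/(8.314*328.5510)) = 0.0929376 1/s
k2/k1 = 0.0929376 / 0.0249225 = 3.7291


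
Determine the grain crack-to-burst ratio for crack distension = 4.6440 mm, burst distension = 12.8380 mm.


Formula: Ratio = crack / burst
Substituting: Ratio = 4.6440 / 12.8380
Result: 0.3617


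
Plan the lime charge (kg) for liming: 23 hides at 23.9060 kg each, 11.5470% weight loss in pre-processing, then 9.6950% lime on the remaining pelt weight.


Total_raw = N * avg_wt = 23 * 23.9060 = 549.8380 kg
Substrate = Total_raw * (1 - loss/100) = 549.8380 * (1 - 11.5470/100) = 486.3482 kg
Lime = Substrate * pct / 100 = 486.3482 * 9.6950 / 100 = 47.1515 kg


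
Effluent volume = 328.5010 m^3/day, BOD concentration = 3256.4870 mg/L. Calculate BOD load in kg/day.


Formula: BOD_load = volume * conc / 1000
Substituting: BOD_load = 328.5010 * 3256.4870 / 1000
Result: 1069.7592 kg/day


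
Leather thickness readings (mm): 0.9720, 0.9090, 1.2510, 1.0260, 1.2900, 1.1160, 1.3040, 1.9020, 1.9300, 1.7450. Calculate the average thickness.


Formula: Average = sum / n
Substituting: Average = 13.4450 / 10
Result: 1.3445 mm


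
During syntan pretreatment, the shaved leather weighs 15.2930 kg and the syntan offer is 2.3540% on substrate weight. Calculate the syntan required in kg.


Formula: Syntan = substrate * pct / 100
Substituting: Syntan = 15.2930 * 2.3540 / 100
Result: 0.3600 kg


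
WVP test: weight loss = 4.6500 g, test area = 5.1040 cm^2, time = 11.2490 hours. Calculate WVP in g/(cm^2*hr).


Formula: WVP = loss / (area * time)
Substituting: WVP = 4.6500 / (5.1040 * 11.2490)
Result: 0.0809894 g/(cm^2*hr)


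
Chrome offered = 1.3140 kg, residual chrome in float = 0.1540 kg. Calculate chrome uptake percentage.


Formula: Uptake = (offered - residual) / offered * 100
Substituting: Uptake = (1.3140 - 0.1540) / 1.3140 * 100
Result: 88.2801 %


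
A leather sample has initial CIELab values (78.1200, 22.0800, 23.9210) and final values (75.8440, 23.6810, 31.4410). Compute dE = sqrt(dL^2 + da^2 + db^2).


dL = -2.2760, da = 1.6010, db = 7.5200
dE = sqrt((-2.2760)^2 + 1.6010^2 + 7.5200^2) = 8.0183


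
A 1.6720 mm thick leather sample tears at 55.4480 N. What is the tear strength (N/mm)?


Formula: Tear strength = force / thickness
Substituting: Tear strength = 55.4480 / 1.6720
Result: 33.1627 N/mm


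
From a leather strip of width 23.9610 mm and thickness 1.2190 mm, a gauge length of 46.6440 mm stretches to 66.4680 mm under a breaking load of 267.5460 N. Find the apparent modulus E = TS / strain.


TS = F / (w * t) = 267.5460 / (23.9610 * 1.2190) = 9.1599 N/mm^2
strain = (Lf - L0) / L0 = (66.4680 - 46.6440) / 46.6440 = 0.4250
E = TS / strain = 9.1599 / 0.4250 = 21.5523 N/mm^2


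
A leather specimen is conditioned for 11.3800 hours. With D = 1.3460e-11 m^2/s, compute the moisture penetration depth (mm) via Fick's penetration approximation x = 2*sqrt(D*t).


t = 11.3800 hr * 3600 = 40968.0000 s
D * t = 1.3460e-11 * 40968.0000 = 5.5143e-07
x = 2 * sqrt(D*t) = 2 * sqrt(5.5143e-07) = 0.00148517 m = 1.4852 mm


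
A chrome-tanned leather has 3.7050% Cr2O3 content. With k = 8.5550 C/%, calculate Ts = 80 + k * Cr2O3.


Formula: Ts = 80 + k * Cr2O3
Substituting: Ts = 80 + 8.5550 * 3.7050
Result: 111.6963 C


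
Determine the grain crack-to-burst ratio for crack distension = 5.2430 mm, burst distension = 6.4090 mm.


Formula: Ratio = crack / burst
Substituting: Ratio = 5.2430 / 6.4090
Result: 0.8181


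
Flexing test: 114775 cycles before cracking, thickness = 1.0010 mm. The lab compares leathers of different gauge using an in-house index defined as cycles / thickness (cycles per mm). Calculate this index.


Formula: Index = cycles / thickness
Substituting: Index = 114775 / 1.0010
Result: 114660.3397 cycles/mm


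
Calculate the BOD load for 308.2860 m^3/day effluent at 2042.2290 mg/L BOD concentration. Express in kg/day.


Formula: BOD_load = volume * conc / 1000
Substituting: BOD_load = 308.2860 * 2042.2290 / 1000
Result: 629.5906 kg/day


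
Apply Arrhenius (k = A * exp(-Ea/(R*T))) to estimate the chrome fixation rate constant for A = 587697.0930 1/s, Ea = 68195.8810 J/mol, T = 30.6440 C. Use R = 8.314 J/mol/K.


T_K = T_C + 273.15 = 30.6440 + 273.15 = 303.7940 K
exponent = -Ea / (R * T_K) = -68195.8810 / (8.314 * 303.7940) = -27.0003
k = A * exp(exponent) = 587697.0930 * exp(-27.0003) = 1.1042e-06 1/s


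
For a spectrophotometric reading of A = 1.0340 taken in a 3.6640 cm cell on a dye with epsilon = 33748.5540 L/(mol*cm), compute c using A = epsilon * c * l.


Formula: c = A / (epsilon * l)
Substituting: c = 1.0340 / (33748.5540 * 3.6640)
Result: 8.3620e-06 mol/L


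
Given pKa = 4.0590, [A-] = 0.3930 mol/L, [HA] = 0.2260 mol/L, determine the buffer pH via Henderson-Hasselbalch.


ratio = [A-] / [HA] = 0.3930 / 0.2260 = 1.7389
log10(ratio) = 0.2403
pH = pKa + log10(ratio) = 4.0590 + 0.2403 = 4.2993


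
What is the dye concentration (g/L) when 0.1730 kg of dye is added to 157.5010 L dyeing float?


Formula: Conc = dye_mass(kg) / volume(L) * 1000
Substituting: Conc = 0.1730 / 157.5010 * 1000
Result: 1.0984 g/L


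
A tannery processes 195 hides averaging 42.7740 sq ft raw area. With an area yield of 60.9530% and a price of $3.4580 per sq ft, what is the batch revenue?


Raw_total = N * avg_area = 195 * 42.7740 = 8340.9300 sq ft
Finished = Raw_total * yield / 100 = 8340.9300 * 60.9530 / 100 = 5084.0471 sq ft
Value = Finished * price = 5084.0471 * 3.4580 = 17580.6347 $


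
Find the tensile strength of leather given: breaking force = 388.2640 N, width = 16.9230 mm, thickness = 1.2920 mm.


Formula: TS = force / (width * thickness)
Substituting: TS = 388.2640 / (16.9230 * 1.2920)
Result: 17.7577 N/mm^2


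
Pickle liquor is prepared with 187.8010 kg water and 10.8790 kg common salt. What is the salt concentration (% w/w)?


Formula: Conc = salt / (water + salt) * 100
Substituting: Conc = 10.8790 / (187.8010 + 10.8790) * 100
Result: 5.4756 %


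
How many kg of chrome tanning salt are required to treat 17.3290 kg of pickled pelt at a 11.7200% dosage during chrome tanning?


Formula: Chrome = substrate * pct / 100
Substituting: Chrome = 17.3290 * 11.7200 / 100
Result: 2.0310 kg


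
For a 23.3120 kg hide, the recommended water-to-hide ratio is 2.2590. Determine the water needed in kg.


Formula: Water = hide_weight * ratio
Substituting: Water = 23.3120 * 2.2590
Result: 52.6618 kg
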